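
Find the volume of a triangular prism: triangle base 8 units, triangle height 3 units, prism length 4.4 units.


Shape: triangular prism
Triangle base = 8 units, triangle height = 3 units, prism length L = 4.4 units
Formula: V = (1/2 * b * h_tri) * L
Cross-section area = 0.5 * 8 * 3 = 12
V = 12 * 4.4
V = 52.8
52.8 units^3


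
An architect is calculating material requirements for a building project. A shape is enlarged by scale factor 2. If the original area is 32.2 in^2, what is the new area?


Linear scale factor k = 2
Original area = 32.2 in^2
Rule: under a linear scaling by k, areas scale by k^2.
k^2 = 2^2 = 4
New area = 32.2 * 4
New area = 128.8
128.8 in^2


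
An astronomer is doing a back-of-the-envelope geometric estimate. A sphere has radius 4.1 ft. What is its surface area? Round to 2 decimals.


Shape: sphere
Radius r = 4.1 ft
Formula: SA = 4 * pi * r^2
r^2 = 16.81
SA = 4 * pi * 16.81
SA = 67.24 * pi
SA = 211.24
211.24 ft^2


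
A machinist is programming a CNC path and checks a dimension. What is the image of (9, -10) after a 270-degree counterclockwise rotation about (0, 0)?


Transformation: rotation about the origin
Original point: (9, -10)
Rule for 270 deg counterclockwise: (x, y) -> (y, -x)
Apply: (9, -10) -> (-10, -9)
(-10, -9)


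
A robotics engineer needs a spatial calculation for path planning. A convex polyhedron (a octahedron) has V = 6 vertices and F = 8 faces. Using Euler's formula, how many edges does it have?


Polyhedron: octahedron
Euler's formula for convex polyhedra: V - E + F = 2
Given: V = 6 vertices and F = 8 faces
Solve for E:
E = V + F - 2 = 6 + 8 - 2 = 12
12 edges


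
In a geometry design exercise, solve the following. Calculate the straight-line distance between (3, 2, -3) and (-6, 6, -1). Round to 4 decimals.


3D distance between two points
P1 = (3, 2, -3), P2 = (-6, 6, -1)
Formula: d = sqrt((x2-x1)^2 + (y2-y1)^2 + (z2-z1)^2)
dx = -6 - 3 = -9
dy = 6 - 2 = 4
dz = -1 - -3 = 2
dx^2 + dy^2 + dz^2 = 81 + 16 + 4 = 101
d = sqrt(101)
d = 10.0499
10.0499 units


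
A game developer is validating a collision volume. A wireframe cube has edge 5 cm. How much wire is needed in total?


Shape: cube
Side s = 5 cm
A cube has 12 edges, all equal.
Formula: total edge length = 12 * s
Total = 12 * 5
Total = 60
60 cm


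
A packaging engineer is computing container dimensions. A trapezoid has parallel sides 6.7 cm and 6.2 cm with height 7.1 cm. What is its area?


Shape: trapezoid
Parallel sides a = 6.7 cm, b = 6.2 cm; Height h = 7.1 cm
Formula: A = (a + b) * h / 2
a + b = 6.7 + 6.2 = 12.9
A = 12.9 * 7.1 / 2
A = 91.59 / 2
A = 45.795
45.795 cm^2


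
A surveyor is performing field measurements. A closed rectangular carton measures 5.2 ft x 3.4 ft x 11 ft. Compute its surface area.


Shape: rectangular prism
l = 5.2 ft, w = 3.4 ft, h = 11 ft
Formula: SA = 2(lw + lh + wh)
lw = 17.68, lh = 57.2, wh = 37.4
lw + lh + wh = 112.28
SA = 2 * 112.28
SA = 224.56
224.56 ft^2


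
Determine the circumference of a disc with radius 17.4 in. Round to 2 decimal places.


Shape: circle
Radius r = 17.4 in
Formula: C = 2 * pi * r
C = 2 * pi * 17.4
C = 34.8 * pi
C = 109.33
109.33 in


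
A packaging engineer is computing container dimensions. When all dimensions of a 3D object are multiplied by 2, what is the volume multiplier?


Linear scale factor k = 2
Rule: under a linear scaling by k, volumes scale by k^3.
k^3 = 2 * 2 * 2
k^3 = 4 * 2
k^3 = 8
Volume scales by a factor of 8.
8 (dimensionless)


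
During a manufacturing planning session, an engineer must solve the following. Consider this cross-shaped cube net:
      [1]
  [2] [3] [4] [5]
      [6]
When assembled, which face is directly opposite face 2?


Net: cross layout. Take square 3 as the base (bottom).
Fold the four squares in the horizontal row up around 3: 2 -> left, 4 -> right, 5 wraps to the top.
Fold 1 and 6 up from 3: 1 -> back, 6 -> front.
Opposite pairs are therefore: (1, 6), (2, 4), (3, 5).
Face 2 is opposite face 4.
face 4


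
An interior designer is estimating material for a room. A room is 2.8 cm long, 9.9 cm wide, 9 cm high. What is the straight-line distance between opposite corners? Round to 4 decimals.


Shape: rectangular box (space diagonal)
l = 2.8 cm, w = 9.9 cm, h = 9 cm
Visualize: the diagonal of the base, then a right triangle with that diagonal and the height.
Formula: d = sqrt(l^2 + w^2 + h^2)
l^2 + w^2 + h^2 = 7.84 + 98.01 + 81 = 186.85
d = sqrt(186.85)
d = 13.6693
13.6693 cm


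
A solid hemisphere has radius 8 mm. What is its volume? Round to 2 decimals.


Shape: hemisphere (half of a sphere)
Radius r = 8 mm
Formula: V = (1/2) * (4/3) * pi * r^3 = (2/3) * pi * r^3
r^3 = 512
(2/3) * 512 = 341.333333
V = 341.333333 * pi
V = 1072.33
1072.33 mm^3


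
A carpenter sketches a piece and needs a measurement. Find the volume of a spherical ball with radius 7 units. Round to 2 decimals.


Shape: sphere
Radius r = 7 units
Formula: V = (4/3) * pi * r^3
r^3 = 343
(4/3) * 343 = 457.333333
V = 457.333333 * pi
V = 1436.76
1436.76 units^3


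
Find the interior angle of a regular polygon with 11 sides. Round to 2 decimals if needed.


Shape: regular hendecagon (11 sides)
Formula: interior angle = (n - 2) * 180 / n
(n - 2) = 9
(n - 2) * 180 = 1620
angle = 1620 / 11
angle = 147.27
147.27 degrees


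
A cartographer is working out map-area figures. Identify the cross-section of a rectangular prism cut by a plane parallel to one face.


Solid: rectangular prism
Cutting plane: parallel to one face
Visualize the intersection of the plane with the solid's surface.
The boundary of the cut region is a rectangle.
rectangle


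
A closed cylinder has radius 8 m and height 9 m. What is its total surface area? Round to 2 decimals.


Shape: closed cylinder
Radius r = 8 m, Height h = 9 m
Formula: SA = 2*pi*r^2 + 2*pi*r*h = 2*pi*r*(r + h)
r + h = 17
2 * r * (r + h) = 2 * 8 * 17 = 272
SA = 272 * pi
SA = 854.51
854.51 m^2


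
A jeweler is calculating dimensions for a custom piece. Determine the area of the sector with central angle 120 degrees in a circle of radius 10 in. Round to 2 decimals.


Shape: circular sector
Radius r = 10 in, Angle = 120 degrees
Formula: A = (angle/360) * pi * r^2
r^2 = 100
Fraction of circle = 120/360
A = (120/360) * pi * 100
A = 33.333333 * pi
A = 104.72
104.72 in^2


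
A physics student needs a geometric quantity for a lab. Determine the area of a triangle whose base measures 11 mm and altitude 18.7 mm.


Shape: triangle
Base b = 11 mm, Height h = 18.7 mm
Formula: A = (1/2) * b * h
A = 0.5 * 11 * 18.7
A = 0.5 * 205.7
A = 102.85
102.85 mm^2


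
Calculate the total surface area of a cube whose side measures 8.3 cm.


Shape: cube
Side s = 8.3 cm
A cube has 6 square faces.
Formula: SA = 6 * s^2
s^2 = 68.89
SA = 6 * 68.89
SA = 413.34
413.34 cm^2


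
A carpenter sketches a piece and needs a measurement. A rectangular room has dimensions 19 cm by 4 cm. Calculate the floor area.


Shape: rectangle
Length l = 19 cm, Width w = 4 cm
Formula: A = l * w
A = 19 * 4
A = 76
76 cm^2


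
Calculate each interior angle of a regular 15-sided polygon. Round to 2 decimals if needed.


Shape: regular pentadecagon (15 sides)
Formula: interior angle = (n - 2) * 180 / n
(n - 2) = 13
(n - 2) * 180 = 2340
angle = 2340 / 15
angle = 156
156 degrees


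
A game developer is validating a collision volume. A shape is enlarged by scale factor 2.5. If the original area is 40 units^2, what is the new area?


Linear scale factor k = 2.5
Original area = 40 units^2
Rule: under a linear scaling by k, areas scale by k^2.
k^2 = 2.5^2 = 6.25
New area = 40 * 6.25
New area = 250
250 units^2


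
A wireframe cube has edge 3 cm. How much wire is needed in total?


Shape: cube
Side s = 3 cm
A cube has 12 edges, all equal.
Formula: total edge length = 12 * s
Total = 12 * 3
Total = 36
36 cm


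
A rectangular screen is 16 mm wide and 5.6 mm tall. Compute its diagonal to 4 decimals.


Shape: rectangle (diagonal via Pythagoras)
Sides: 16 mm and 5.6 mm
Formula: d = sqrt(l^2 + w^2)
l^2 = 256, w^2 = 31.36
l^2 + w^2 = 287.36
d = sqrt(287.36)
d = 16.9517
16.9517 mm


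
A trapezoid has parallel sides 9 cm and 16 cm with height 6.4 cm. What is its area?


Shape: trapezoid
Parallel sides a = 9 cm, b = 16 cm; Height h = 6.4 cm
Formula: A = (a + b) * h / 2
a + b = 9 + 16 = 25
A = 25 * 6.4 / 2
A = 160 / 2
A = 80
80 cm^2


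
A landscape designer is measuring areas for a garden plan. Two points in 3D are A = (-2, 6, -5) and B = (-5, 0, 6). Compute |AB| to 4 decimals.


3D distance between two points
P1 = (-2, 6, -5), P2 = (-5, 0, 6)
Formula: d = sqrt((x2-x1)^2 + (y2-y1)^2 + (z2-z1)^2)
dx = -5 - -2 = -3
dy = 0 - 6 = -6
dz = 6 - -5 = 11
dx^2 + dy^2 + dz^2 = 9 + 36 + 121 = 166
d = sqrt(166)
d = 12.8841
12.8841 units


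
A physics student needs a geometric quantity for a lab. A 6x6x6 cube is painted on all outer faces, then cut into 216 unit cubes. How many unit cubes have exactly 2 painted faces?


Large cube: 6 x 6 x 6, cut into unit cubes.
n = 6, so n - 2 = 4
Cubes with 2 painted faces lie along the edges, excluding corners.
A cube has 12 edges; each contributes (n - 2) = 4 such cubes.
Count = 12 * 4 = 48
48 unit cubes


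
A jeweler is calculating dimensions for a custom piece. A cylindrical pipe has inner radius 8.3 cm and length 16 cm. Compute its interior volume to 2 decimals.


Shape: cylinder
Radius r = 8.3 cm, Height h = 16 cm
Formula: V = pi * r^2 * h
r^2 = 68.89
V = pi * 68.89 * 16
V = 1102.24 * pi
V = 3462.79
3462.79 cm^3


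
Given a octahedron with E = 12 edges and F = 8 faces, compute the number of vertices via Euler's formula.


Polyhedron: octahedron
Euler's formula for convex polyhedra: V - E + F = 2
Given: E = 12 edges and F = 8 faces
Solve for V:
V = 2 + E - F = 2 + 12 - 8 = 6
6 vertices


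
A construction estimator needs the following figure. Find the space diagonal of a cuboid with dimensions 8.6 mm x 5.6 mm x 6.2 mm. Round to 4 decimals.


Shape: rectangular box (space diagonal)
l = 8.6 mm, w = 5.6 mm, h = 6.2 mm
Visualize: the diagonal of the base, then a right triangle with that diagonal and the height.
Formula: d = sqrt(l^2 + w^2 + h^2)
l^2 + w^2 + h^2 = 73.96 + 31.36 + 38.44 = 143.76
d = sqrt(143.76)
d = 11.99
11.99 mm


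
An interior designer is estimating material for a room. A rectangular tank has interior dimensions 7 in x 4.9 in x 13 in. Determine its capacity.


Shape: rectangular prism
l = 7 in, w = 4.9 in, h = 13 in
Formula: V = l * w * h
V = 7 * 4.9 * 13
V = 34.3 * 13
V = 445.9
445.9 in^3


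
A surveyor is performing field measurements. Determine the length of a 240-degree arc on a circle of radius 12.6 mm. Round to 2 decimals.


Shape: circular arc
Radius r = 12.6 mm, Angle = 240 degrees
Formula: L = (angle/360) * 2 * pi * r
2 * pi * r = 25.2 * pi
L = (240/360) * 25.2 * pi
L = 16.8 * pi
L = 52.78
52.78 mm


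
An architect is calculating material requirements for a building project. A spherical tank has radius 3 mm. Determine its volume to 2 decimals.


Shape: sphere
Radius r = 3 mm
Formula: V = (4/3) * pi * r^3
r^3 = 27
(4/3) * 27 = 36
V = 36 * pi
V = 113.1
113.1 mm^3


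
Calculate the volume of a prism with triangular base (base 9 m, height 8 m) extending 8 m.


Shape: triangular prism
Triangle base = 9 m, triangle height = 8 m, prism length L = 8 m
Formula: V = (1/2 * b * h_tri) * L
Cross-section area = 0.5 * 9 * 8 = 36
V = 36 * 8
V = 288
288 m^3


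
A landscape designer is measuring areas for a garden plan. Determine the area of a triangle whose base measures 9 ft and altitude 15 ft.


Shape: triangle
Base b = 9 ft, Height h = 15 ft
Formula: A = (1/2) * b * h
A = 0.5 * 9 * 15
A = 0.5 * 135
A = 67.5
67.5 ft^2


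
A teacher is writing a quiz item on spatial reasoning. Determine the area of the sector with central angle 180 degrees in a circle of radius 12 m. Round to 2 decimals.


Shape: circular sector
Radius r = 12 m, Angle = 180 degrees
Formula: A = (angle/360) * pi * r^2
r^2 = 144
Fraction of circle = 180/360
A = (180/360) * pi * 144
A = 72 * pi
A = 226.19
226.19 m^2


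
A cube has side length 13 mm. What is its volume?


Shape: cube
Side s = 13 mm
Formula: V = s^3
V = 13 * 13 * 13
V = 169 * 13
V = 2197
2197 mm^3


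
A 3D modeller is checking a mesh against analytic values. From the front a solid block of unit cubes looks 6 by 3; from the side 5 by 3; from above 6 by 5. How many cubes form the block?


Orthographic views of a solid rectangular block:
Front view 6 x 3 -> length = 6, height = 3
Side view 5 x 3 -> width = 5, height = 3 (consistent)
Top view 6 x 5 -> confirms length = 6, width = 5
The block is 6 x 5 x 3.
Total unit cubes = 6 * 5 * 3 = 90
90 unit cubes


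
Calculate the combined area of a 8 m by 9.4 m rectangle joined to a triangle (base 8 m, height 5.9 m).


Composite shape: rectangle + triangle
Rectangle area = 8 * 9.4 = 75.2
Triangle area = 0.5 * 8 * 5.9 = 23.6
Total = 75.2 + 23.6
Total = 98.8
98.8 m^2


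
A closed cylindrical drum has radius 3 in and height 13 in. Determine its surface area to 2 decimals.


Shape: closed cylinder
Radius r = 3 in, Height h = 13 in
Formula: SA = 2*pi*r^2 + 2*pi*r*h = 2*pi*r*(r + h)
r + h = 16
2 * r * (r + h) = 2 * 3 * 16 = 96
SA = 96 * pi
SA = 301.59
301.59 in^2


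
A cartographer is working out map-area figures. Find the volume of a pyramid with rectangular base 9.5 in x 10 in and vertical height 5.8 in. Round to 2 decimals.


Shape: rectangular pyramid
Base: 9.5 in x 10 in, Height h = 5.8 in
Formula: V = (1/3) * base_area * h
base_area = 9.5 * 10 = 95
base_area * h = 95 * 5.8 = 551
V = 551 / 3
V = 183.67
183.67 in^3


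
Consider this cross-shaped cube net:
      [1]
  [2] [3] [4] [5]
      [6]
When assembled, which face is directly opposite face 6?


Net: cross layout. Take square 3 as the base (bottom).
Fold the four squares in the horizontal row up around 3: 2 -> left, 4 -> right, 5 wraps to the top.
Fold 1 and 6 up from 3: 1 -> back, 6 -> front.
Opposite pairs are therefore: (1, 6), (2, 4), (3, 5).
Face 6 is opposite face 1.
face 1


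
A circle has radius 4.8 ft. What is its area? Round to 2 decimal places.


Shape: circle
Radius r = 4.8 ft
Formula: A = pi * r^2
r^2 = 4.8^2 = 23.04
A = pi * 23.04
A = 72.38
72.38 ft^2


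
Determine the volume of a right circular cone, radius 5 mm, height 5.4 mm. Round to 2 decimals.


Shape: cone
Radius r = 5 mm, Height h = 5.4 mm
Formula: V = (1/3) * pi * r^2 * h
r^2 = 25
pi * r^2 * h = pi * 25 * 5.4 = 135 * pi
V = 135 * pi / 3
V = 141.37
141.37 mm^3


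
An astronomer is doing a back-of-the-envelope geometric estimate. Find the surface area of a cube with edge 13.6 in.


Shape: cube
Side s = 13.6 in
A cube has 6 square faces.
Formula: SA = 6 * s^2
s^2 = 184.96
SA = 6 * 184.96
SA = 1109.76
1109.76 in^2


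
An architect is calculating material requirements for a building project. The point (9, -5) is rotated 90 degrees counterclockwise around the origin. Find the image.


Transformation: rotation about the origin
Original point: (9, -5)
Rule for 90 deg counterclockwise: (x, y) -> (-y, x)
Apply: (9, -5) -> (5, 9)
(5, 9)


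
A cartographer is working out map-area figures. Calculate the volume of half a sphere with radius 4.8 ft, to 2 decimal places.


Shape: hemisphere (half of a sphere)
Radius r = 4.8 ft
Formula: V = (1/2) * (4/3) * pi * r^3 = (2/3) * pi * r^3
r^3 = 110.592
(2/3) * 110.592 = 73.728
V = 73.728 * pi
V = 231.62
231.62 ft^3


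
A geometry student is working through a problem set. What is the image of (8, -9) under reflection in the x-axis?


Transformation: reflection
Original point: (8, -9)
Rule for reflection over the x-axis: (x, y) -> (x, -y)
Apply: (8, -9) -> (8, 9)
(8, 9)


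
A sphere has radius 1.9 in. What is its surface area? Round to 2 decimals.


Shape: sphere
Radius r = 1.9 in
Formula: SA = 4 * pi * r^2
r^2 = 3.61
SA = 4 * pi * 3.61
SA = 14.44 * pi
SA = 45.36
45.36 in^2


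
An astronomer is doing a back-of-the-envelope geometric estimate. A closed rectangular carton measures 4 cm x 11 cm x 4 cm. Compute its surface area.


Shape: rectangular prism
l = 4 cm, w = 11 cm, h = 4 cm
Formula: SA = 2(lw + lh + wh)
lw = 44, lh = 16, wh = 44
lw + lh + wh = 104
SA = 2 * 104
SA = 208
208 cm^2


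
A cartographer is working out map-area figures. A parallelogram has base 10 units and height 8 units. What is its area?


Shape: parallelogram
Base b = 10 units, Height h = 8 units
Formula: A = b * h
A = 10 * 8
A = 80
80 units^2


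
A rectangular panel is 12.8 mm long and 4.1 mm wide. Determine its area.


Shape: rectangle
Length l = 12.8 mm, Width w = 4.1 mm
Formula: A = l * w
A = 12.8 * 4.1
A = 52.48
52.48 mm^2


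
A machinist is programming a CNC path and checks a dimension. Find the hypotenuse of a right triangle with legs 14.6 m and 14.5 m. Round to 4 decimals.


Shape: right triangle
Legs a = 14.6 m, b = 14.5 m
Formula: c = sqrt(a^2 + b^2)
a^2 = 213.16, b^2 = 210.25
a^2 + b^2 = 423.41
c = sqrt(423.41)
c = 20.5769
20.5769 m


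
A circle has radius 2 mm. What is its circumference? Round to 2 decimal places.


Shape: circle
Radius r = 2 mm
Formula: C = 2 * pi * r
C = 2 * pi * 2
C = 4 * pi
C = 12.57
12.57 mm


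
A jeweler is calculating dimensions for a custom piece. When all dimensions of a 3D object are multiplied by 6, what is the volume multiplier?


Linear scale factor k = 6
Rule: under a linear scaling by k, volumes scale by k^3.
k^3 = 6 * 6 * 6
k^3 = 36 * 6
k^3 = 216
Volume scales by a factor of 216.
216 (dimensionless)


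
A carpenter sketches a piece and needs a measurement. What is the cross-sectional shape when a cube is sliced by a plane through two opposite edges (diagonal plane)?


Solid: cube
Cutting plane: through two opposite edges (diagonal plane)
Visualize the intersection of the plane with the solid's surface.
The boundary of the cut region is a rectangle.
rectangle


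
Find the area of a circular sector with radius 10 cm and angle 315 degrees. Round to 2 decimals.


Shape: circular sector
Radius r = 10 cm, Angle = 315 degrees
Formula: A = (angle/360) * pi * r^2
r^2 = 100
Fraction of circle = 315/360
A = (315/360) * pi * 100
A = 87.5 * pi
A = 274.89
274.89 cm^2


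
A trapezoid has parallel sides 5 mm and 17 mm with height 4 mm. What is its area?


Shape: trapezoid
Parallel sides a = 5 mm, b = 17 mm; Height h = 4 mm
Formula: A = (a + b) * h / 2
a + b = 5 + 17 = 22
A = 22 * 4 / 2
A = 88 / 2
A = 44
44 mm^2


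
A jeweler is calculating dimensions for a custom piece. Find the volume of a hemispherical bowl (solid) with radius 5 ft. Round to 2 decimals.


Shape: hemisphere (half of a sphere)
Radius r = 5 ft
Formula: V = (1/2) * (4/3) * pi * r^3 = (2/3) * pi * r^3
r^3 = 125
(2/3) * 125 = 83.333333
V = 83.333333 * pi
V = 261.8
261.8 ft^3


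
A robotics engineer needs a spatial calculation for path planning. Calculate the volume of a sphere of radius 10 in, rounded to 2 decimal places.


Shape: sphere
Radius r = 10 in
Formula: V = (4/3) * pi * r^3
r^3 = 1000
(4/3) * 1000 = 1333.333333
V = 1333.333333 * pi
V = 4188.79
4188.79 in^3


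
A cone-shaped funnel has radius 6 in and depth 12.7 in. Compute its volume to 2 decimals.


Shape: cone
Radius r = 6 in, Height h = 12.7 in
Formula: V = (1/3) * pi * r^2 * h
r^2 = 36
pi * r^2 * h = pi * 36 * 12.7 = 457.2 * pi
V = 457.2 * pi / 3
V = 478.78
478.78 in^3


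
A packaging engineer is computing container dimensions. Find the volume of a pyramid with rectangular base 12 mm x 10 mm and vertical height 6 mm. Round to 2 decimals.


Shape: rectangular pyramid
Base: 12 mm x 10 mm, Height h = 6 mm
Formula: V = (1/3) * base_area * h
base_area = 12 * 10 = 120
base_area * h = 120 * 6 = 720
V = 720 / 3
V = 240
240 mm^3


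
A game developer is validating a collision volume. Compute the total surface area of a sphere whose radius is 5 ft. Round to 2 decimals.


Shape: sphere
Radius r = 5 ft
Formula: SA = 4 * pi * r^2
r^2 = 25
SA = 4 * pi * 25
SA = 100 * pi
SA = 314.16
314.16 ft^2


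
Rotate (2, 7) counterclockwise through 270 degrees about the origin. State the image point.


Transformation: rotation about the origin
Original point: (2, 7)
Rule for 270 deg counterclockwise: (x, y) -> (y, -x)
Apply: (2, 7) -> (7, -2)
(7, -2)


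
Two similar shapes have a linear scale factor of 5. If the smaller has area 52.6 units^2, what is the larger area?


Linear scale factor k = 5
Original area = 52.6 units^2
Rule: under a linear scaling by k, areas scale by k^2.
k^2 = 5^2 = 25
New area = 52.6 * 25
New area = 1315
1315 units^2


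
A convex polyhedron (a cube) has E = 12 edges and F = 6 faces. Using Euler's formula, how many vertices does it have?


Polyhedron: cube
Euler's formula for convex polyhedra: V - E + F = 2
Given: E = 12 edges and F = 6 faces
Solve for V:
V = 2 + E - F = 2 + 12 - 6 = 8
8 vertices


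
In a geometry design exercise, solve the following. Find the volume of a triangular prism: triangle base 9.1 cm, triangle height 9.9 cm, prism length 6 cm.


Shape: triangular prism
Triangle base = 9.1 cm, triangle height = 9.9 cm, prism length L = 6 cm
Formula: V = (1/2 * b * h_tri) * L
Cross-section area = 0.5 * 9.1 * 9.9 = 45.045
V = 45.045 * 6
V = 270.27
270.27 cm^3


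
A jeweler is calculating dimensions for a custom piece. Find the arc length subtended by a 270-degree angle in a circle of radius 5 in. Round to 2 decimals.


Shape: circular arc
Radius r = 5 in, Angle = 270 degrees
Formula: L = (angle/360) * 2 * pi * r
2 * pi * r = 10 * pi
L = (270/360) * 10 * pi
L = 7.5 * pi
L = 23.56
23.56 in


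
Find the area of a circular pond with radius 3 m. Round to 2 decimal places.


Shape: circle
Radius r = 3 m
Formula: A = pi * r^2
r^2 = 3^2 = 9
A = pi * 9
A = 28.27
28.27 m^2


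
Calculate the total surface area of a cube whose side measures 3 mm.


Shape: cube
Side s = 3 mm
A cube has 6 square faces.
Formula: SA = 6 * s^2
s^2 = 9
SA = 6 * 9
SA = 54
54 mm^2


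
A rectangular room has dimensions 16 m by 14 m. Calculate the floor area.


Shape: rectangle
Length l = 16 m, Width w = 14 m
Formula: A = l * w
A = 16 * 14
A = 224
224 m^2


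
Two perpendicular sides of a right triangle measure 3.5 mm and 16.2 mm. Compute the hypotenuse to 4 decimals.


Shape: right triangle
Legs a = 3.5 mm, b = 16.2 mm
Formula: c = sqrt(a^2 + b^2)
a^2 = 12.25, b^2 = 262.44
a^2 + b^2 = 274.69
c = sqrt(274.69)
c = 16.5738
16.5738 mm


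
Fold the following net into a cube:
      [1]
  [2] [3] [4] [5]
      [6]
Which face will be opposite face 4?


Net: cross layout. Take square 3 as the base (bottom).
Fold the four squares in the horizontal row up around 3: 2 -> left, 4 -> right, 5 wraps to the top.
Fold 1 and 6 up from 3: 1 -> back, 6 -> front.
Opposite pairs are therefore: (1, 6), (2, 4), (3, 5).
Face 4 is opposite face 2.
face 2


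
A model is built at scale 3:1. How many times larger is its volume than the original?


Linear scale factor k = 3
Rule: under a linear scaling by k, volumes scale by k^3.
k^3 = 3 * 3 * 3
k^3 = 9 * 3
k^3 = 27
Volume scales by a factor of 27.
27 (dimensionless)


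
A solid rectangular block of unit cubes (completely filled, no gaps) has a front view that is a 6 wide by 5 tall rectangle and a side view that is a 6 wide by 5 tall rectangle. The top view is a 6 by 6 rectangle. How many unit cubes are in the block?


Orthographic views of a solid rectangular block:
Front view 6 x 5 -> length = 6, height = 5
Side view 6 x 5 -> width = 6, height = 5 (consistent)
Top view 6 x 6 -> confirms length = 6, width = 6
The block is 6 x 6 x 5.
Total unit cubes = 6 * 6 * 5 = 180
180 unit cubes


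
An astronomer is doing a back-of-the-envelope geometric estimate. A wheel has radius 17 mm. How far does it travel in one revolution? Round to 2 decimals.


Shape: circle
Radius r = 17 mm
Formula: C = 2 * pi * r
C = 2 * pi * 17
C = 34 * pi
C = 106.81
106.81 mm


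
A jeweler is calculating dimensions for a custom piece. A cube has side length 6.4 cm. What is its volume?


Shape: cube
Side s = 6.4 cm
Formula: V = s^3
V = 6.4 * 6.4 * 6.4
V = 40.96 * 6.4
V = 262.144
262.144 cm^3


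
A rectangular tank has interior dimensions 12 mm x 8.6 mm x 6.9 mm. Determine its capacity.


Shape: rectangular prism
l = 12 mm, w = 8.6 mm, h = 6.9 mm
Formula: V = l * w * h
V = 12 * 8.6 * 6.9
V = 103.2 * 6.9
V = 712.08
712.08 mm^3


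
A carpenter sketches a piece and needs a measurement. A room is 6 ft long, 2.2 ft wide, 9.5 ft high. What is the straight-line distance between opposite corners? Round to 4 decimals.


Shape: rectangular box (space diagonal)
l = 6 ft, w = 2.2 ft, h = 9.5 ft
Visualize: the diagonal of the base, then a right triangle with that diagonal and the height.
Formula: d = sqrt(l^2 + w^2 + h^2)
l^2 + w^2 + h^2 = 36 + 4.84 + 90.25 = 131.09
d = sqrt(131.09)
d = 11.4495
11.4495 ft


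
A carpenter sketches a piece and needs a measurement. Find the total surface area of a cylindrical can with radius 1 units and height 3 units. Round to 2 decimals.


Shape: closed cylinder
Radius r = 1 units, Height h = 3 units
Formula: SA = 2*pi*r^2 + 2*pi*r*h = 2*pi*r*(r + h)
r + h = 4
2 * r * (r + h) = 2 * 1 * 4 = 8
SA = 8 * pi
SA = 25.13
25.13 units^2


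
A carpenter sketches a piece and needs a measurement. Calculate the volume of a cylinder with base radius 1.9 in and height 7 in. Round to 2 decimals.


Shape: cylinder
Radius r = 1.9 in, Height h = 7 in
Formula: V = pi * r^2 * h
r^2 = 3.61
V = pi * 3.61 * 7
V = 25.27 * pi
V = 79.39
79.39 in^3


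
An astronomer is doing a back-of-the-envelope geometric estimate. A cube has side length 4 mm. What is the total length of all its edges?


Shape: cube
Side s = 4 mm
A cube has 12 edges, all equal.
Formula: total edge length = 12 * s
Total = 12 * 4
Total = 48
48 mm


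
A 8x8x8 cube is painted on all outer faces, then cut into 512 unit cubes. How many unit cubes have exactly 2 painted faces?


Large cube: 8 x 8 x 8, cut into unit cubes.
n = 8, so n - 2 = 6
Cubes with 2 painted faces lie along the edges, excluding corners.
A cube has 12 edges; each contributes (n - 2) = 6 such cubes.
Count = 12 * 6 = 72
72 unit cubes


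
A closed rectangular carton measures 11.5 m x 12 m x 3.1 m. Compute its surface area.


Shape: rectangular prism
l = 11.5 m, w = 12 m, h = 3.1 m
Formula: SA = 2(lw + lh + wh)
lw = 138, lh = 35.65, wh = 37.2
lw + lh + wh = 210.85
SA = 2 * 210.85
SA = 421.7
421.7 m^2


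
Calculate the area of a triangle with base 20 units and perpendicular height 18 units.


Shape: triangle
Base b = 20 units, Height h = 18 units
Formula: A = (1/2) * b * h
A = 0.5 * 20 * 18
A = 0.5 * 360
A = 180
180 units^2


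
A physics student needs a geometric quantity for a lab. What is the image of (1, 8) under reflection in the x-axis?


Transformation: reflection
Original point: (1, 8)
Rule for reflection over the x-axis: (x, y) -> (x, -y)
Apply: (1, 8) -> (1, -8)
(1, -8)


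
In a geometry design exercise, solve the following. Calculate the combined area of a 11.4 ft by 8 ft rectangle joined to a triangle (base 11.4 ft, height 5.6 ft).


Composite shape: rectangle + triangle
Rectangle area = 11.4 * 8 = 91.2
Triangle area = 0.5 * 11.4 * 5.6 = 31.92
Total = 91.2 + 31.92
Total = 123.12
123.12 ft^2


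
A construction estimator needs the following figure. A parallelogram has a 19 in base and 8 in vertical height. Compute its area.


Shape: parallelogram
Base b = 19 in, Height h = 8 in
Formula: A = b * h
A = 19 * 8
A = 152
152 in^2


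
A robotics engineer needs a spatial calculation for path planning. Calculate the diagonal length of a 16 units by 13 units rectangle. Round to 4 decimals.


Shape: rectangle (diagonal via Pythagoras)
Sides: 16 units and 13 units
Formula: d = sqrt(l^2 + w^2)
l^2 = 256, w^2 = 169
l^2 + w^2 = 425
d = sqrt(425)
d = 20.6155
20.6155 units


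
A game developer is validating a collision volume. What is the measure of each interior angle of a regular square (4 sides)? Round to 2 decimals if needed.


Shape: regular square (4 sides)
Formula: interior angle = (n - 2) * 180 / n
(n - 2) = 2
(n - 2) * 180 = 360
angle = 360 / 4
angle = 90
90 degrees


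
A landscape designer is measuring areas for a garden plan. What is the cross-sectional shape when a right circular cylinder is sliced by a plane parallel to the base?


Solid: right circular cylinder
Cutting plane: parallel to the base
Visualize the intersection of the plane with the solid's surface.
The boundary of the cut region is a circle.
circle


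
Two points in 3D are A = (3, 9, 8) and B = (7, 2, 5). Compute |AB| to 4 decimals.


3D distance between two points
P1 = (3, 9, 8), P2 = (7, 2, 5)
Formula: d = sqrt((x2-x1)^2 + (y2-y1)^2 + (z2-z1)^2)
dx = 7 - 3 = 4
dy = 2 - 9 = -7
dz = 5 - 8 = -3
dx^2 + dy^2 + dz^2 = 16 + 49 + 9 = 74
d = sqrt(74)
d = 8.6023
8.6023 units


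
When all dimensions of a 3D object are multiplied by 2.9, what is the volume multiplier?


Linear scale factor k = 2.9
Rule: under a linear scaling by k, volumes scale by k^3.
k^3 = 2.9 * 2.9 * 2.9
k^3 = 8.41 * 2.9
k^3 = 24.389
Volume scales by a factor of 24.389.
24.389 (dimensionless)


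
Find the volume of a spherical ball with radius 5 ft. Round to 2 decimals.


Shape: sphere
Radius r = 5 ft
Formula: V = (4/3) * pi * r^3
r^3 = 125
(4/3) * 125 = 166.666667
V = 166.666667 * pi
V = 523.6
523.6 ft^3


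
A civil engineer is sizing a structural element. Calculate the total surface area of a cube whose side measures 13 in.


Shape: cube
Side s = 13 in
A cube has 6 square faces.
Formula: SA = 6 * s^2
s^2 = 169
SA = 6 * 169
SA = 1014
1014 in^2


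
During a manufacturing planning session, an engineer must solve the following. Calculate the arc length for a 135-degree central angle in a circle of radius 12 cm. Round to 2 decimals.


Shape: circular arc
Radius r = 12 cm, Angle = 135 degrees
Formula: L = (angle/360) * 2 * pi * r
2 * pi * r = 24 * pi
L = (135/360) * 24 * pi
L = 9 * pi
L = 28.27
28.27 cm


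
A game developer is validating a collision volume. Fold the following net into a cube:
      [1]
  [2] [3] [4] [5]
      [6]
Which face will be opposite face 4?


Net: cross layout. Take square 3 as the base (bottom).
Fold the four squares in the horizontal row up around 3: 2 -> left, 4 -> right, 5 wraps to the top.
Fold 1 and 6 up from 3: 1 -> back, 6 -> front.
Opposite pairs are therefore: (1, 6), (2, 4), (3, 5).
Face 4 is opposite face 2.
face 2


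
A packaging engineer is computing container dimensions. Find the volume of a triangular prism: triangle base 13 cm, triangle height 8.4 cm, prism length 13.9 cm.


Shape: triangular prism
Triangle base = 13 cm, triangle height = 8.4 cm, prism length L = 13.9 cm
Formula: V = (1/2 * b * h_tri) * L
Cross-section area = 0.5 * 13 * 8.4 = 54.6
V = 54.6 * 13.9
V = 758.94
758.94 cm^3


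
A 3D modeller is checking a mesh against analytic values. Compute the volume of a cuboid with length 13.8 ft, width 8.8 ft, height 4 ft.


Shape: rectangular prism
l = 13.8 ft, w = 8.8 ft, h = 4 ft
Formula: V = l * w * h
V = 13.8 * 8.8 * 4
V = 121.44 * 4
V = 485.76
485.76 ft^3


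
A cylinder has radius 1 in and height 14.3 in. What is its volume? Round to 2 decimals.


Shape: cylinder
Radius r = 1 in, Height h = 14.3 in
Formula: V = pi * r^2 * h
r^2 = 1
V = pi * 1 * 14.3
V = 14.3 * pi
V = 44.92
44.92 in^3


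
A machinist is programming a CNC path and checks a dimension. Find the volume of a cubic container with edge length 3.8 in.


Shape: cube
Side s = 3.8 in
Formula: V = s^3
V = 3.8 * 3.8 * 3.8
V = 14.44 * 3.8
V = 54.872
54.872 in^3


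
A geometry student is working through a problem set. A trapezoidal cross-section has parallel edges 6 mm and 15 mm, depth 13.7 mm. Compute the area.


Shape: trapezoid
Parallel sides a = 6 mm, b = 15 mm; Height h = 13.7 mm
Formula: A = (a + b) * h / 2
a + b = 6 + 15 = 21
A = 21 * 13.7 / 2
A = 287.7 / 2
A = 143.85
143.85 mm^2


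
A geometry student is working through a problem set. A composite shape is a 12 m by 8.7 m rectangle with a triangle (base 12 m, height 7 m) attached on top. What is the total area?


Composite shape: rectangle + triangle
Rectangle area = 12 * 8.7 = 104.4
Triangle area = 0.5 * 12 * 7 = 42
Total = 104.4 + 42
Total = 146.4
146.4 m^2


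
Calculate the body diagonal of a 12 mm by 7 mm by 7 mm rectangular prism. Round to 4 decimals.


Shape: rectangular box (space diagonal)
l = 12 mm, w = 7 mm, h = 7 mm
Visualize: the diagonal of the base, then a right triangle with that diagonal and the height.
Formula: d = sqrt(l^2 + w^2 + h^2)
l^2 + w^2 + h^2 = 144 + 49 + 49 = 242
d = sqrt(242)
d = 15.5563
15.5563 mm


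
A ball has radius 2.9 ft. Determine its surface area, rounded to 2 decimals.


Shape: sphere
Radius r = 2.9 ft
Formula: SA = 4 * pi * r^2
r^2 = 8.41
SA = 4 * pi * 8.41
SA = 33.64 * pi
SA = 105.68
105.68 ft^2


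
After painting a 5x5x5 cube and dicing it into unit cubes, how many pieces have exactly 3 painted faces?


Large cube: 5 x 5 x 5, cut into unit cubes.
Cubes with 3 painted faces are at the corners. A cube always has 8 corners.
Count = 8
8 unit cubes


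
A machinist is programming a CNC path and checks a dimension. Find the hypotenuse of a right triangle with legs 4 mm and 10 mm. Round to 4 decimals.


Shape: right triangle
Legs a = 4 mm, b = 10 mm
Formula: c = sqrt(a^2 + b^2)
a^2 = 16, b^2 = 100
a^2 + b^2 = 116
c = sqrt(116)
c = 10.7703
10.7703 mm


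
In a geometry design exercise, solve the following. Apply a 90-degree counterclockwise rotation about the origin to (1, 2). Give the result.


Transformation: rotation about the origin
Original point: (1, 2)
Rule for 90 deg counterclockwise: (x, y) -> (-y, x)
Apply: (1, 2) -> (-2, 1)
(-2, 1)


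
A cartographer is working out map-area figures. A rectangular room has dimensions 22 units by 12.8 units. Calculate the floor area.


Shape: rectangle
Length l = 22 units, Width w = 12.8 units
Formula: A = l * w
A = 22 * 12.8
A = 281.6
281.6 units^2


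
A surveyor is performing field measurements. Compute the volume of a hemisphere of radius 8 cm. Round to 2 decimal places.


Shape: hemisphere (half of a sphere)
Radius r = 8 cm
Formula: V = (1/2) * (4/3) * pi * r^3 = (2/3) * pi * r^3
r^3 = 512
(2/3) * 512 = 341.333333
V = 341.333333 * pi
V = 1072.33
1072.33 cm^3


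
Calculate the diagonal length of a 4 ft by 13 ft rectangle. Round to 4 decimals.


Shape: rectangle (diagonal via Pythagoras)
Sides: 4 ft and 13 ft
Formula: d = sqrt(l^2 + w^2)
l^2 = 16, w^2 = 169
l^2 + w^2 = 185
d = sqrt(185)
d = 13.6015
13.6015 ft


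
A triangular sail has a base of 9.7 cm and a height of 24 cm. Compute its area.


Shape: triangle
Base b = 9.7 cm, Height h = 24 cm
Formula: A = (1/2) * b * h
A = 0.5 * 9.7 * 24
A = 0.5 * 232.8
A = 116.4
116.4 cm^2


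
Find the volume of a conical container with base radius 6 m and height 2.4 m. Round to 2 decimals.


Shape: cone
Radius r = 6 m, Height h = 2.4 m
Formula: V = (1/3) * pi * r^2 * h
r^2 = 36
pi * r^2 * h = pi * 36 * 2.4 = 86.4 * pi
V = 86.4 * pi / 3
V = 90.48
90.48 m^3


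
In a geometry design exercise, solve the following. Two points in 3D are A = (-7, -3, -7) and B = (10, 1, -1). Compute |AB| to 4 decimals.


3D distance between two points
P1 = (-7, -3, -7), P2 = (10, 1, -1)
Formula: d = sqrt((x2-x1)^2 + (y2-y1)^2 + (z2-z1)^2)
dx = 10 - -7 = 17
dy = 1 - -3 = 4
dz = -1 - -7 = 6
dx^2 + dy^2 + dz^2 = 289 + 16 + 36 = 341
d = sqrt(341)
d = 18.4662
18.4662 units


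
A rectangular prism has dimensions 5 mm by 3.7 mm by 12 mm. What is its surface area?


Shape: rectangular prism
l = 5 mm, w = 3.7 mm, h = 12 mm
Formula: SA = 2(lw + lh + wh)
lw = 18.5, lh = 60, wh = 44.4
lw + lh + wh = 122.9
SA = 2 * 122.9
SA = 245.8
245.8 mm^2


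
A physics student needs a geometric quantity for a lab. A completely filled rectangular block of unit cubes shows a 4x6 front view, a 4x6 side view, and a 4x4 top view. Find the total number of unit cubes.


Orthographic views of a solid rectangular block:
Front view 4 x 6 -> length = 4, height = 6
Side view 4 x 6 -> width = 4, height = 6 (consistent)
Top view 4 x 4 -> confirms length = 4, width = 4
The block is 4 x 4 x 6.
Total unit cubes = 4 * 4 * 6 = 96
96 unit cubes


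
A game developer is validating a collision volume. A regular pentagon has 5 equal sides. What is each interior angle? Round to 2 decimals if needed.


Shape: regular pentagon (5 sides)
Formula: interior angle = (n - 2) * 180 / n
(n - 2) = 3
(n - 2) * 180 = 540
angle = 540 / 5
angle = 108
108 degrees


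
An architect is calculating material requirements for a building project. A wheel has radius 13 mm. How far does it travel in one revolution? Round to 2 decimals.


Shape: circle
Radius r = 13 mm
Formula: C = 2 * pi * r
C = 2 * pi * 13
C = 26 * pi
C = 81.68
81.68 mm


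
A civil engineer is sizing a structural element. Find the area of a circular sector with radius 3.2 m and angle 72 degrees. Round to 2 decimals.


Shape: circular sector
Radius r = 3.2 m, Angle = 72 degrees
Formula: A = (angle/360) * pi * r^2
r^2 = 10.24
Fraction of circle = 72/360
A = (72/360) * pi * 10.24
A = 2.048 * pi
A = 6.43
6.43 m^2


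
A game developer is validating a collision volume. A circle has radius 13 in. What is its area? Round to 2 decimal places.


Shape: circle
Radius r = 13 in
Formula: A = pi * r^2
r^2 = 13^2 = 169
A = pi * 169
A = 530.93
530.93 in^2


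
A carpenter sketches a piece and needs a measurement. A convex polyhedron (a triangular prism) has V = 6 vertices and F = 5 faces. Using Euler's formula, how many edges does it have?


Polyhedron: triangular prism
Euler's formula for convex polyhedra: V - E + F = 2
Given: V = 6 vertices and F = 5 faces
Solve for E:
E = V + F - 2 = 6 + 5 - 2 = 9
9 edges


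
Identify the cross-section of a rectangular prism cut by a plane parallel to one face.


Solid: rectangular prism
Cutting plane: parallel to one face
Visualize the intersection of the plane with the solid's surface.
The boundary of the cut region is a rectangle.
rectangle


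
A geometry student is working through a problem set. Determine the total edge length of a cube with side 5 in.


Shape: cube
Side s = 5 in
A cube has 12 edges, all equal.
Formula: total edge length = 12 * s
Total = 12 * 5
Total = 60
60 in


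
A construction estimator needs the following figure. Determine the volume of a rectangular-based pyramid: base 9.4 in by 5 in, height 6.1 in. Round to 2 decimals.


Shape: rectangular pyramid
Base: 9.4 in x 5 in, Height h = 6.1 in
Formula: V = (1/3) * base_area * h
base_area = 9.4 * 5 = 47
base_area * h = 47 * 6.1 = 286.7
V = 286.7 / 3
V = 95.57
95.57 in^3


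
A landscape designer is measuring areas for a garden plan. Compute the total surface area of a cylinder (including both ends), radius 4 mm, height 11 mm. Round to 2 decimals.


Shape: closed cylinder
Radius r = 4 mm, Height h = 11 mm
Formula: SA = 2*pi*r^2 + 2*pi*r*h = 2*pi*r*(r + h)
r + h = 15
2 * r * (r + h) = 2 * 4 * 15 = 120
SA = 120 * pi
SA = 376.99
376.99 mm^2


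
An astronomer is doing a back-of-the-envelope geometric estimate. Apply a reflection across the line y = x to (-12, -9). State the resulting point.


Transformation: reflection
Original point: (-12, -9)
Rule for reflection over y = x: (x, y) -> (y, x)
Apply: (-12, -9) -> (-9, -12)
(-9, -12)


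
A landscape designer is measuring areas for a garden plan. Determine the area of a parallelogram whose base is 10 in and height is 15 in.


Shape: parallelogram
Base b = 10 in, Height h = 15 in
Formula: A = b * h
A = 10 * 15
A = 150
150 in^2


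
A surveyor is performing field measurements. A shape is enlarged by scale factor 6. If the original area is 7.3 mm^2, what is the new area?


Linear scale factor k = 6
Original area = 7.3 mm^2
Rule: under a linear scaling by k, areas scale by k^2.
k^2 = 6^2 = 36
New area = 7.3 * 36
New area = 262.8
262.8 mm^2
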